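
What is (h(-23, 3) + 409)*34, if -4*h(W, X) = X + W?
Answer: 14076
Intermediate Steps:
h(W, X) = -W/4 - X/4 (h(W, X) = -(X + W)/4 = -(W + X)/4 = -W/4 - X/4)
(h(-23, 3) + 409)*34 = ((-1/4*(-23) - 1/4*3) + 409)*34 = ((23/4 - 3/4) + 409)*34 = (5 + 409)*34 = 414*34 = 14076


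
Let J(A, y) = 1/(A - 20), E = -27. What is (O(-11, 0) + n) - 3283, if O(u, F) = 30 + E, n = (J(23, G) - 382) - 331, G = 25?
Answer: -11978/3 ≈ -3992.7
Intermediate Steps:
J(A, y) = 1/(-20 + A)
n = -2138/3 (n = (1/(-20 + 23) - 382) - 331 = (1/3 - 382) - 331 = (⅓ - 382) - 331 = -1145/3 - 331 = -2138/3 ≈ -712.67)
O(u, F) = 3 (O(u, F) = 30 - 27 = 3)
(O(-11, 0) + n) - 3283 = (3 - 2138/3) - 3283 = -2129/3 - 3283 = -11978/3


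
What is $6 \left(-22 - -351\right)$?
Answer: $1974$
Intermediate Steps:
$6 \left(-22 - -351\right) = 6 \left(-22 + 351\right) = 6 \cdot 329 = 1974$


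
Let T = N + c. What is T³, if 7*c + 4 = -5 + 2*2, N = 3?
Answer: 4096/343 ≈ 11.942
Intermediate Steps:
c = -5/7 (c = -4/7 + (-5 + 2*2)/7 = -4/7 + (-5 + 4)/7 = -4/7 + (⅐)*(-1) = -4/7 - ⅐ = -5/7 ≈ -0.71429)
T = 16/7 (T = 3 - 5/7 = 16/7 ≈ 2.2857)
T³ = (16/7)³ = 4096/343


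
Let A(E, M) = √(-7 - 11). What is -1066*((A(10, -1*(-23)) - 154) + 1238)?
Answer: -1155544 - 3198*I*√2 ≈ -1.1555e+6 - 4522.7*I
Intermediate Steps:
A(E, M) = 3*I*√2 (A(E, M) = √(-18) = 3*I*√2)
-1066*((A(10, -1*(-23)) - 154) + 1238) = -1066*((3*I*√2 - 154) + 1238) = -1066*((-154 + 3*I*√2) + 1238) = -1066*(1084 + 3*I*√2) = -1155544 - 3198*I*√2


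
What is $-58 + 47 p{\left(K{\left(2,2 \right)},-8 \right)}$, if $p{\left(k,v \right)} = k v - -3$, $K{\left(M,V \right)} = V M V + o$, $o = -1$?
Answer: $-2549$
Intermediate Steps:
$K{\left(M,V \right)} = -1 + M V^{2}$ ($K{\left(M,V \right)} = V M V - 1 = M V V - 1 = M V^{2} - 1 = -1 + M V^{2}$)
$p{\left(k,v \right)} = 3 + k v$ ($p{\left(k,v \right)} = k v + 3 = 3 + k v$)
$-58 + 47 p{\left(K{\left(2,2 \right)},-8 \right)} = -58 + 47 \left(3 + \left(-1 + 2 \cdot 2^{2}\right) \left(-8\right)\right) = -58 + 47 \left(3 + \left(-1 + 2 \cdot 4\right) \left(-8\right)\right) = -58 + 47 \left(3 + \left(-1 + 8\right) \left(-8\right)\right) = -58 + 47 \left(3 + 7 \left(-8\right)\right) = -58 + 47 \left(3 - 56\right) = -58 + 47 \left(-53\right) = -58 - 2491 = -2549$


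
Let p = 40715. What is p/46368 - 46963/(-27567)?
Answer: 366663421/142025184 ≈ 2.5817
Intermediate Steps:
p/46368 - 46963/(-27567) = 40715/46368 - 46963/(-27567) = 40715*(1/46368) - 46963*(-1/27567) = 40715/46368 + 46963/27567 = 366663421/142025184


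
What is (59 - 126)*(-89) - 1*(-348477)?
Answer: 354440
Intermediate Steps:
(59 - 126)*(-89) - 1*(-348477) = -67*(-89) + 348477 = 5963 + 348477 = 354440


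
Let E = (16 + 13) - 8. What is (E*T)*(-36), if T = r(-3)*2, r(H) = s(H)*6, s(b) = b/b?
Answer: -9072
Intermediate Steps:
s(b) = 1
r(H) = 6 (r(H) = 1*6 = 6)
T = 12 (T = 6*2 = 12)
E = 21 (E = 29 - 8 = 21)
(E*T)*(-36) = (21*12)*(-36) = 252*(-36) = -9072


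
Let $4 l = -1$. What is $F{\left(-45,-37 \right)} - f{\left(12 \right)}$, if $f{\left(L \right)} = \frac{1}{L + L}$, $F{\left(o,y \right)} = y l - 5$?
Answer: $\frac{101}{24} \approx 4.2083$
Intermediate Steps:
$l = - \frac{1}{4}$ ($l = \frac{1}{4} \left(-1\right) = - \frac{1}{4} \approx -0.25$)
$F{\left(o,y \right)} = -5 - \frac{y}{4}$ ($F{\left(o,y \right)} = y \left(- \frac{1}{4}\right) - 5 = - \frac{y}{4} - 5 = -5 - \frac{y}{4}$)
$f{\left(L \right)} = \frac{1}{2 L}$
$F{\left(-45,-37 \right)} - f{\left(12 \right)} = \left(-5 - - \frac{37}{4}\right) - \frac{1}{2 \cdot 12} = \left(-5 + \frac{37}{4}\right) - \frac{1}{2} \cdot \frac{1}{12} = \frac{17}{4} - \frac{1}{24} = \frac{101}{24}$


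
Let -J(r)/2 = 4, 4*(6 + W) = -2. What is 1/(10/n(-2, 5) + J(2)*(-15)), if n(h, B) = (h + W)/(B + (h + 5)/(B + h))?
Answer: 17/1920 ≈ 0.0088542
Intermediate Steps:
W = -13/2 (W = -6 + (¼)*(-2) = -6 - ½ = -13/2 ≈ -6.5000)
J(r) = -8 (J(r) = -2*4 = -8)
n(h, B) = (-13/2 + h)/(B + (5 + h)/(B + h)) (n(h, B) = (h - 13/2)/(B + (h + 5)/(B + h)) = (-13/2 + h)/(B + (5 + h)/(B + h)))
1/(10/n(-2, 5) + J(2)*(-15)) = 1/(10/((((-2)² - 13/2*5 - 13/2*(-2) + 5*(-2))/(5 - 2 + 5² + 5*(-2)))) - 8*(-15)) = 1/(10/(((4 - 65/2 + 13 - 10)/(5 - 2 + 25 - 10))) + 120) = 1/(10/((-51/2/18)) + 120) = 1/(10/(((1/18)*(-51/2))) + 120) = 1/(10/(-17/12) + 120) = 1/(10*(-12/17) + 120) = 1/(-120/17 + 120) = 1/(1920/17) = 17/1920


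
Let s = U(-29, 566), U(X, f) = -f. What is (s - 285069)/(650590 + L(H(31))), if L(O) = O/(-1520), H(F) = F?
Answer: -62023600/141270967 ≈ -0.43904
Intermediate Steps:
s = -566 (s = -1*566 = -566)
L(O) = -O/1520 (L(O) = O*(-1/1520) = -O/1520)
(s - 285069)/(650590 + L(H(31))) = (-566 - 285069)/(650590 - 1/1520*31) = -285635/(650590 - 31/1520) = -285635/988896769/1520 = -285635*1520/988896769 = -62023600/141270967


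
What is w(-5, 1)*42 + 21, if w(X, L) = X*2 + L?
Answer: -357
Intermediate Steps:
w(X, L) = L + 2*X (w(X, L) = 2*X + L = L + 2*X)
w(-5, 1)*42 + 21 = (1 + 2*(-5))*42 + 21 = (1 - 10)*42 + 21 = -9*42 + 21 = -378 + 21 = -357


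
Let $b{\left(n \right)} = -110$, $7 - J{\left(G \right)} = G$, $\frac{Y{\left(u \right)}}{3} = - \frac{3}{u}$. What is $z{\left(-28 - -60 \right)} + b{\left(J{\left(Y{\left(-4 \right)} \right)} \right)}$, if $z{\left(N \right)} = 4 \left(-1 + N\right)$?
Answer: $14$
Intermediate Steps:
$Y{\left(u \right)} = - \frac{9}{u}$ ($Y{\left(u \right)} = 3 \left(- \frac{3}{u}\right) = - \frac{9}{u}$)
$J{\left(G \right)} = 7 - G$
$z{\left(N \right)} = -4 + 4 N$
$z{\left(-28 - -60 \right)} + b{\left(J{\left(Y{\left(-4 \right)} \right)} \right)} = \left(-4 + 4 \left(-28 - -60\right)\right) - 110 = \left(-4 + 4 \left(-28 + 60\right)\right) - 110 = \left(-4 + 4 \cdot 32\right) - 110 = \left(-4 + 128\right) - 110 = 124 - 110 = 14$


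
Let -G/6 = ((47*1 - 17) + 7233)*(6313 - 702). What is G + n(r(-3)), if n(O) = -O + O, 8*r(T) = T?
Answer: -244516158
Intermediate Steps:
r(T) = T/8
n(O) = 0
G = -244516158 (G = -6*((47*1 - 17) + 7233)*(6313 - 702) = -6*((47 - 17) + 7233)*5611 = -6*(30 + 7233)*5611 = -43578*5611 = -6*40752693 = -244516158)
G + n(r(-3)) = -244516158 + 0 = -244516158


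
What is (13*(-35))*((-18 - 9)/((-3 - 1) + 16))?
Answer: 4095/4 ≈ 1023.8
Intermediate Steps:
(13*(-35))*((-18 - 9)/((-3 - 1) + 16)) = -(-12285)/(-4 + 16) = -(-12285)/12 = -455*(-9/4) = 4095/4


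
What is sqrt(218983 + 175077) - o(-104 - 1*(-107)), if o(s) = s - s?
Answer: 2*sqrt(98515) ≈ 627.74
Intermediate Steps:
o(s) = 0
sqrt(218983 + 175077) - o(-104 - 1*(-107)) = sqrt(218983 + 175077) - 1*0 = sqrt(394060) + 0 = 2*sqrt(98515) + 0 = 2*sqrt(98515)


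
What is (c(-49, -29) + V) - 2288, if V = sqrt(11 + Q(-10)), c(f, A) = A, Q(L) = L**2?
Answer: -2317 + sqrt(111) ≈ -2306.5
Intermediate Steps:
V = sqrt(111) (V = sqrt(11 + (-10)**2) = sqrt(11 + 100) = sqrt(111) ≈ 10.536)
(c(-49, -29) + V) - 2288 = (-29 + sqrt(111)) - 2288 = -2317 + sqrt(111)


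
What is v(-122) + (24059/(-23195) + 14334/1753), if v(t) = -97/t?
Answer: 39360908761/4960621870 ≈ 7.9347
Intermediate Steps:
v(-122) + (24059/(-23195) + 14334/1753) = -97/(-122) + (24059/(-23195) + 14334/1753) = -97*(-1/122) + (24059*(-1/23195) + 14334*(1/1753)) = 97/122 + (-24059/23195 + 14334/1753) = 97/122 + 290301703/40660835 = 39360908761/4960621870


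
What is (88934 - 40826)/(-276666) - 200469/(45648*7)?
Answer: -3935288569/4911374832 ≈ -0.80126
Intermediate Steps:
(88934 - 40826)/(-276666) - 200469/(45648*7) = 48108*(-1/276666) - 200469/319536 = -8018/46111 - 200469*1/319536 = -8018/46111 - 66823/106512 = -3935288569/4911374832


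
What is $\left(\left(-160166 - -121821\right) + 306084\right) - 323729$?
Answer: $-55990$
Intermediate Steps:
$\left(\left(-160166 - -121821\right) + 306084\right) - 323729 = \left(\left(-160166 + 121821\right) + 306084\right) - 323729 = \left(-38345 + 306084\right) - 323729 = 267739 - 323729 = -55990$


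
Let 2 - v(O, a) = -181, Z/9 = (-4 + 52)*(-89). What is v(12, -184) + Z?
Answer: -38265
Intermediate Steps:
Z = -38448 (Z = 9*((-4 + 52)*(-89)) = 9*(48*(-89)) = 9*(-4272) = -38448)
v(O, a) = 183 (v(O, a) = 2 - 1*(-181) = 2 + 181 = 183)
v(12, -184) + Z = 183 - 38448 = -38265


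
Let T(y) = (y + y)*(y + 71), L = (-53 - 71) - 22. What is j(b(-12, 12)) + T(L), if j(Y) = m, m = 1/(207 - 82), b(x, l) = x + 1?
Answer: 2737501/125 ≈ 21900.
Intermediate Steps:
b(x, l) = 1 + x
m = 1/125 ≈ 0.0080000
L = -146 (L = -124 - 22 = -146)
T(y) = 2*y*(71 + y) (T(y) = (2*y)*(71 + y) = 2*y*(71 + y))
j(Y) = 1/125
j(b(-12, 12)) + T(L) = 1/125 + 2*(-146)*(71 - 146) = 1/125 + 2*(-146)*(-75) = 1/125 + 21900 = 2737501/125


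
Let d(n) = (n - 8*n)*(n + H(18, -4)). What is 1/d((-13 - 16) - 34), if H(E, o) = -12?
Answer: -1/33075 ≈ -3.0234e-5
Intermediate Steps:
d(n) = -7*n*(-12 + n) (d(n) = (n - 8*n)*(n - 12) = (-7*n)*(-12 + n) = -7*n*(-12 + n))
1/d((-13 - 16) - 34) = 1/(7*((-13 - 16) - 34)*(12 - ((-13 - 16) - 34))) = 1/(7*(-29 - 34)*(12 - (-29 - 34))) = 1/(7*(-63)*(12 - 1*(-63))) = 1/(7*(-63)*(12 + 63)) = 1/(7*(-63)*75) = 1/(-33075) = -1/33075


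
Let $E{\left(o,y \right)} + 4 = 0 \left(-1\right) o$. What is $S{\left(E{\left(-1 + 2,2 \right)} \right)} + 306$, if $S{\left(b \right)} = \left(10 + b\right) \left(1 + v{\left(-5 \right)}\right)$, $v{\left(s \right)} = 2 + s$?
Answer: $294$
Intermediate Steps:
$E{\left(o,y \right)} = -4$ ($E{\left(o,y \right)} = -4 + 0 \left(-1\right) o = -4 + 0 o = -4 + 0 = -4$)
$S{\left(b \right)} = -20 - 2 b$ ($S{\left(b \right)} = \left(10 + b\right) \left(1 + \left(2 - 5\right)\right) = \left(10 + b\right) \left(1 - 3\right) = \left(10 + b\right) \left(-2\right) = -20 - 2 b$)
$S{\left(E{\left(-1 + 2,2 \right)} \right)} + 306 = \left(-20 - -8\right) + 306 = \left(-20 + 8\right) + 306 = -12 + 306 = 294$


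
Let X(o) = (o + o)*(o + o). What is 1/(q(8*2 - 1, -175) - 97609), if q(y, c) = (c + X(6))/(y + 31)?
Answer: -46/4490045 ≈ -1.0245e-5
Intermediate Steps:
X(o) = 4*o² (X(o) = (2*o)*(2*o) = 4*o²)
q(y, c) = (144 + c)/(31 + y) (q(y, c) = (c + 4*6²)/(y + 31) = (c + 4*36)/(31 + y) = (c + 144)/(31 + y) = (144 + c)/(31 + y))
1/(q(8*2 - 1, -175) - 97609) = 1/((144 - 175)/(31 + (8*2 - 1)) - 97609) = 1/(-31/(31 + (16 - 1)) - 97609) = 1/(-31/(31 + 15) - 97609) = 1/(-31/46 - 97609) = 1/(-4490045/46) = -46/4490045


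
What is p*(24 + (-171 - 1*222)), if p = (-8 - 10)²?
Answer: -119556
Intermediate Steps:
p = 324 (p = (-18)² = 324)
p*(24 + (-171 - 1*222)) = 324*(24 + (-171 - 1*222)) = 324*(24 + (-171 - 222)) = 324*(24 - 393) = 324*(-369) = -119556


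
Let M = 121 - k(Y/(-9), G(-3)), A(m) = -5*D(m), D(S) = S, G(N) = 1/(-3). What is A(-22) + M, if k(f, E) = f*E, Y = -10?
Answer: 6247/27 ≈ 231.37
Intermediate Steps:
G(N) = -1/3
k(f, E) = E*f
A(m) = -5*m
M = 3277/27 (M = 121 - (-1)*(-10/(-9))/3 = 121 - (-1)*(-10*(-1/9))/3 = 121 - (-1)*10/(3*9) = 121 - 1*(-10/27) = 121 + 10/27 = 3277/27 ≈ 121.37)
A(-22) + M = -5*(-22) + 3277/27 = 110 + 3277/27 = 6247/27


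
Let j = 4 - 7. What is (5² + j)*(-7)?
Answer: -154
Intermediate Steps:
j = -3
(5² + j)*(-7) = (5² - 3)*(-7) = (25 - 3)*(-7) = 22*(-7) = -154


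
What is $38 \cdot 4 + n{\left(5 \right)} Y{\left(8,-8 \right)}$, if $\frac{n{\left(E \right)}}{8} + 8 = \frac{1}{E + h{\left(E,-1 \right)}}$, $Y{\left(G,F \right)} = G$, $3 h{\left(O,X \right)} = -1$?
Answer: $- \frac{2424}{7} \approx -346.29$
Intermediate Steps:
$h{\left(O,X \right)} = - \frac{1}{3}$ ($h{\left(O,X \right)} = \frac{1}{3} \left(-1\right) = - \frac{1}{3}$)
$n{\left(E \right)} = -64 + \frac{8}{- \frac{1}{3} + E}$ ($n{\left(E \right)} = -64 + \frac{8}{E - \frac{1}{3}} = -64 + \frac{8}{- \frac{1}{3} + E}$)
$38 \cdot 4 + n{\left(5 \right)} Y{\left(8,-8 \right)} = 38 \cdot 4 + \frac{8 \left(11 - 120\right)}{-1 + 3 \cdot 5} \cdot 8 = 152 + \frac{8 \left(11 - 120\right)}{-1 + 15} \cdot 8 = 152 + 8 \cdot \frac{1}{14} \left(-109\right) 8 = 152 - \frac{3488}{7} = - \frac{2424}{7}$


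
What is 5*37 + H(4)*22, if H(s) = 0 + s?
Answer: 273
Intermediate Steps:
H(s) = s
5*37 + H(4)*22 = 5*37 + 4*22 = 185 + 88 = 273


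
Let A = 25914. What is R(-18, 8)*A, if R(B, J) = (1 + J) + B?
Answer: -233226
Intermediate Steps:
R(B, J) = 1 + B + J
R(-18, 8)*A = (1 - 18 + 8)*25914 = -9*25914 = -233226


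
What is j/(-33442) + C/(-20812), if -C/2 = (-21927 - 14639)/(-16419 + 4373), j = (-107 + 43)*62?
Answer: 124653580635/1047994326698 ≈ 0.11894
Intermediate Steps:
j = -3968 (j = -64*62 = -3968)
C = -36566/6023 (C = -2*(-21927 - 14639)/(-16419 + 4373) = -(-73132)/(-12046) = -(-73132)*(-1)/12046 = -2*18283/6023 = -36566/6023 ≈ -6.0711)
j/(-33442) + C/(-20812) = -3968/(-33442) - 36566/6023/(-20812) = -3968*(-1/33442) - 36566/6023*(-1/20812) = 1984/16721 + 18283/62675338 = 124653580635/1047994326698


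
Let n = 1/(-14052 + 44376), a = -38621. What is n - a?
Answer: 1171143205/30324 ≈ 38621.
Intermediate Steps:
n = 1/30324 ≈ 3.2977e-5
n - a = 1/30324 - 1*(-38621) = 1/30324 + 38621 = 1171143205/30324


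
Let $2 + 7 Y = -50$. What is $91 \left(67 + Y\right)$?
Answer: $5421$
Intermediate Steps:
$Y = - \frac{52}{7}$ ($Y = - \frac{2}{7} + \frac{1}{7} \left(-50\right) = - \frac{2}{7} - \frac{50}{7} = - \frac{52}{7} \approx -7.4286$)
$91 \left(67 + Y\right) = 91 \left(67 - \frac{52}{7}\right) = 91 \cdot \frac{417}{7} = 5421$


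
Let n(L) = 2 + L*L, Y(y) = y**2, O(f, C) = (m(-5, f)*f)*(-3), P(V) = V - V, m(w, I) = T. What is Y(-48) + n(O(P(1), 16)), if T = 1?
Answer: 2306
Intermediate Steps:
m(w, I) = 1
P(V) = 0
O(f, C) = -3*f (O(f, C) = (1*f)*(-3) = f*(-3) = -3*f)
n(L) = 2 + L**2
Y(-48) + n(O(P(1), 16)) = (-48)**2 + (2 + (-3*0)**2) = 2304 + (2 + 0**2) = 2304 + (2 + 0) = 2304 + 2 = 2306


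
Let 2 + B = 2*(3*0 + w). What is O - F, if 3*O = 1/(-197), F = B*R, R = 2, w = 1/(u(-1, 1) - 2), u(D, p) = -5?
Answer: 18905/4137 ≈ 4.5697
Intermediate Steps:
w = -⅐ (w = 1/(-5 - 2) = 1/(-7) = -⅐ ≈ -0.14286)
B = -16/7 (B = -2 + 2*(3*0 - ⅐) = -2 + 2*(0 - ⅐) = -2 + 2*(-⅐) = -2 - 2/7 = -16/7 ≈ -2.2857)
F = -32/7 (F = -16/7*2 = -32/7 ≈ -4.5714)
O = -1/591 (O = (⅓)/(-197) = (⅓)*(-1/197) = -1/591 ≈ -0.0016920)
O - F = -1/591 - 1*(-32/7) = -1/591 + 32/7 = 18905/4137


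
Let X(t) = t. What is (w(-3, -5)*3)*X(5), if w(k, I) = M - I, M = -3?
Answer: 30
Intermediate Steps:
w(k, I) = -3 - I
(w(-3, -5)*3)*X(5) = ((-3 - 1*(-5))*3)*5 = ((-3 + 5)*3)*5 = (2*3)*5 = 6*5 = 30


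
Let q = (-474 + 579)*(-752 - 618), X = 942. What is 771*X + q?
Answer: 582432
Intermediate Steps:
q = -143850 (q = 105*(-1370) = -143850)
771*X + q = 771*942 - 143850 = 726282 - 143850 = 582432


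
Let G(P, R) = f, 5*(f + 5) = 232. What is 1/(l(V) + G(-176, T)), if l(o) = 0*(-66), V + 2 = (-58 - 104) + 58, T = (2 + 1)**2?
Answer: 5/207 ≈ 0.024155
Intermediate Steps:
f = 207/5 (f = -5 + (1/5)*232 = -5 + 232/5 = 207/5 ≈ 41.400)
T = 9 (T = 3**2 = 9)
V = -106 (V = -2 + ((-58 - 104) + 58) = -2 + (-162 + 58) = -2 - 104 = -106)
G(P, R) = 207/5
l(o) = 0
1/(l(V) + G(-176, T)) = 1/(0 + 207/5) = 1/(207/5) = 5/207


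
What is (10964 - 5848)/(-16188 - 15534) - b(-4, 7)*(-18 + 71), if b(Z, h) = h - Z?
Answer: -9249521/15861 ≈ -583.16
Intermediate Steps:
(10964 - 5848)/(-16188 - 15534) - b(-4, 7)*(-18 + 71) = (10964 - 5848)/(-16188 - 15534) - (7 - 1*(-4))*(-18 + 71) = 5116/(-31722) - (7 + 4)*53 = 5116*(-1/31722) - 11*53 = -2558/15861 - 1*583 = -2558/15861 - 583 = -9249521/15861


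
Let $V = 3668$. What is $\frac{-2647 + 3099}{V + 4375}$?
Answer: $\frac{452}{8043} \approx 0.056198$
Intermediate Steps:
$\frac{-2647 + 3099}{V + 4375} = \frac{-2647 + 3099}{3668 + 4375} = \frac{452}{8043}$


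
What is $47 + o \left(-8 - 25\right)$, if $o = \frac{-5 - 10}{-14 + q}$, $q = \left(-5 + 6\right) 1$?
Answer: $\frac{116}{13} \approx 8.9231$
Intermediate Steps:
$q = 1$ ($q = 1 \cdot 1 = 1$)
$o = \frac{15}{13}$ ($o = \frac{-5 - 10}{-14 + 1} = - \frac{15}{-13} = \left(-15\right) \left(- \frac{1}{13}\right) = \frac{15}{13} \approx 1.1538$)
$47 + o \left(-8 - 25\right) = 47 + \frac{15 \left(-8 - 25\right)}{13} = 47 + \frac{15}{13} \left(-33\right) = 47 - \frac{495}{13} = \frac{116}{13}$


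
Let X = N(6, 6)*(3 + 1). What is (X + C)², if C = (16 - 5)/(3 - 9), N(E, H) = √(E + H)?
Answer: 7033/36 - 88*√3/3 ≈ 144.55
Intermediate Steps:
C = -11/6 (C = 11/(-6) = 11*(-⅙) = -11/6 ≈ -1.8333)
X = 8*√3 (X = √(6 + 6)*(3 + 1) = √12*4 = (2*√3)*4 = 8*√3 ≈ 13.856)
(X + C)² = (8*√3 - 11/6)² = (-11/6 + 8*√3)²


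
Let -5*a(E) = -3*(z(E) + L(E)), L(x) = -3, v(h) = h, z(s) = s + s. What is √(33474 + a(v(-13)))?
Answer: 3*√92935/5 ≈ 182.91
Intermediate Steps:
z(s) = 2*s
a(E) = -9/5 + 6*E/5 (a(E) = -(-3)*(2*E - 3)/5 = -(-3)*(-3 + 2*E)/5 = -(9 - 6*E)/5 = -9/5 + 6*E/5)
√(33474 + a(v(-13))) = √(33474 + (-9/5 + (6/5)*(-13))) = √(33474 + (-9/5 - 78/5)) = √(33474 - 87/5) = √(167283/5) = 3*√92935/5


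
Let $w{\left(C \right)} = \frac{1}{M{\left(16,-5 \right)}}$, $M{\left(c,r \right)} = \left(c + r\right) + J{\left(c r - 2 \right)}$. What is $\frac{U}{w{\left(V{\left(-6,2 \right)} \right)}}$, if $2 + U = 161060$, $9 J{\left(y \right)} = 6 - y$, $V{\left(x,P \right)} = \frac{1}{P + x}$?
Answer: $\frac{10039282}{3} \approx 3.3464 \cdot 10^{6}$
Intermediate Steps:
$J{\left(y \right)} = \frac{2}{3} - \frac{y}{9}$ ($J{\left(y \right)} = \frac{6 - y}{9} = \frac{2}{3} - \frac{y}{9}$)
$U = 161058$ ($U = -2 + 161060 = 161058$)
$M{\left(c,r \right)} = \frac{8}{9} + c + r - \frac{c r}{9}$ ($M{\left(c,r \right)} = \left(c + r\right) - \left(- \frac{2}{3} + \frac{c r - 2}{9}\right) = \left(c + r\right) - \left(- \frac{2}{3} + \frac{-2 + c r}{9}\right) = \left(c + r\right) + \left(\frac{2}{3} - \left(- \frac{2}{9} + \frac{c r}{9}\right)\right) = \left(c + r\right) - \left(- \frac{8}{9} + \frac{c r}{9}\right) = \frac{8}{9} + c + r - \frac{c r}{9}$)
$w{\left(C \right)} = \frac{9}{187}$ ($w{\left(C \right)} = \frac{1}{\frac{8}{9} + 16 - 5 - \frac{16}{9} \left(-5\right)} = \frac{1}{\frac{8}{9} + 16 - 5 + \frac{80}{9}} = \frac{1}{\frac{187}{9}} = \frac{9}{187}$)
$\frac{U}{w{\left(V{\left(-6,2 \right)} \right)}} = \frac{161058}{\frac{9}{187}} = 161058 \cdot \frac{187}{9} = \frac{10039282}{3}$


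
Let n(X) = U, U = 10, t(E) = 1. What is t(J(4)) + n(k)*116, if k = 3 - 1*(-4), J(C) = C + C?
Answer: 1161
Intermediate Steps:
J(C) = 2*C
k = 7 (k = 3 + 4 = 7)
n(X) = 10
t(J(4)) + n(k)*116 = 1 + 10*116 = 1 + 1160 = 1161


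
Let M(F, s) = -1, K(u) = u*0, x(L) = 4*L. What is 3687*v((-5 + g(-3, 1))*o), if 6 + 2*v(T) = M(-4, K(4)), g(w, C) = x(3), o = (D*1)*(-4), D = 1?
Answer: -25809/2 ≈ -12905.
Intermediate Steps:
o = -4 (o = (1*1)*(-4) = 1*(-4) = -4)
g(w, C) = 12 (g(w, C) = 4*3 = 12)
K(u) = 0
v(T) = -7/2 (v(T) = -3 + (1/2)*(-1) = -3 - 1/2 = -7/2)
3687*v((-5 + g(-3, 1))*o) = 3687*(-7/2) = -25809/2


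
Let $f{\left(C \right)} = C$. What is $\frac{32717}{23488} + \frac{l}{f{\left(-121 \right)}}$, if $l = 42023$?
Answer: $- \frac{983077467}{2842048} \approx -345.9$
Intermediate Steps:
$\frac{32717}{23488} + \frac{l}{f{\left(-121 \right)}} = \frac{32717}{23488} + \frac{42023}{-121} = 32717 \cdot \frac{1}{23488} + 42023 \left(- \frac{1}{121}\right) = \frac{32717}{23488} - \frac{42023}{121} = - \frac{983077467}{2842048}$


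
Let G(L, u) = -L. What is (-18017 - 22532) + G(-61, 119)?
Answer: -40488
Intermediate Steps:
(-18017 - 22532) + G(-61, 119) = (-18017 - 22532) - 1*(-61) = -40549 + 61 = -40488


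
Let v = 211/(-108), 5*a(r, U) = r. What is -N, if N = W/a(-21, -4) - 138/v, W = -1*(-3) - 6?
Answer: -105383/1477 ≈ -71.349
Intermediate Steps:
a(r, U) = r/5
W = -3 (W = 3 - 6 = -3)
v = -211/108 (v = 211*(-1/108) = -211/108 ≈ -1.9537)
N = 105383/1477 (N = -3/((⅕)*(-21)) - 138/(-211/108) = -3/(-21/5) - 138*(-108/211) = -3*(-5/21) + 14904/211 = 5/7 + 14904/211 = 105383/1477 ≈ 71.349)
-N = -1*105383/1477 = -105383/1477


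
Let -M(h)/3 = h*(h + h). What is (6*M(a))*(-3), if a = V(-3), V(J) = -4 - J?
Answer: 108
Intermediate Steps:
a = -1 (a = -4 - 1*(-3) = -4 + 3 = -1)
M(h) = -6*h² (M(h) = -3*h*(h + h) = -3*h*2*h = -6*h²)
(6*M(a))*(-3) = (6*(-6*(-1)²))*(-3) = (6*(-6*1))*(-3) = (6*(-6))*(-3) = -36*(-3) = 108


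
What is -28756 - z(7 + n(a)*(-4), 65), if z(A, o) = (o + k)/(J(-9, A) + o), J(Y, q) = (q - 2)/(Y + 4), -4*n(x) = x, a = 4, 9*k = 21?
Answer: -13630849/474 ≈ -28757.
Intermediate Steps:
k = 7/3 (k = (⅑)*21 = 7/3 ≈ 2.3333)
n(x) = -x/4
J(Y, q) = (-2 + q)/(4 + Y)
z(A, o) = (7/3 + o)/(⅖ + o - A/5) (z(A, o) = (o + 7/3)/((-2 + A)/(4 - 9) + o) = (7/3 + o)/((-2 + A)/(-5) + o) = (7/3 + o)/(-(-2 + A)/5 + o) = (7/3 + o)/((⅖ - A/5) + o) = (7/3 + o)/(⅖ + o - A/5))
-28756 - z(7 + n(a)*(-4), 65) = -28756 - 5*(7 + 3*65)/(3*(2 - (7 - ¼*4*(-4)) + 5*65)) = -28756 - 5*(7 + 195)/(3*(2 - (7 - 1*(-4)) + 325)) = -28756 - 5*202/(3*(2 - (7 + 4) + 325)) = -28756 - 5*202/(3*(2 - 1*11 + 325)) = -28756 - 5*202/(3*(2 - 11 + 325)) = -28756 - 5*202/(3*316) = -28756 - 1*505/474 = -28756 - 505/474 = -13630849/474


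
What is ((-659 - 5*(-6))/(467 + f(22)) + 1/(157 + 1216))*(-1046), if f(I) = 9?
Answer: 26554279/19222 ≈ 1381.5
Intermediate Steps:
((-659 - 5*(-6))/(467 + f(22)) + 1/(157 + 1216))*(-1046) = ((-659 - 5*(-6))/(467 + 9) + 1/(157 + 1216))*(-1046) = ((-659 + 30)/476 + 1/1373)*(-1046) = (-629*1/476 + 1/1373)*(-1046) = (-37/28 + 1/1373)*(-1046) = -50773/38444*(-1046) = 26554279/19222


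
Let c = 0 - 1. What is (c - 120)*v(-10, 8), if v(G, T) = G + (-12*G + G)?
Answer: -12100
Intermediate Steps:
v(G, T) = -10*G (v(G, T) = G - 11*G = -10*G)
c = -1
(c - 120)*v(-10, 8) = (-1 - 120)*(-10*(-10)) = -121*100 = -12100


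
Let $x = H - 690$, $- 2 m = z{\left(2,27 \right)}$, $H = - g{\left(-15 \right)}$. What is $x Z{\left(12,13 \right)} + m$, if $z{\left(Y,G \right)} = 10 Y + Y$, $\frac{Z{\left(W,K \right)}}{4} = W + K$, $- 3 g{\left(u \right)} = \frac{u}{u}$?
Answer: $- \frac{206933}{3} \approx -68978.0$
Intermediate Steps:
$g{\left(u \right)} = - \frac{1}{3}$ ($g{\left(u \right)} = - \frac{u \frac{1}{u}}{3} = \left(- \frac{1}{3}\right) 1 = - \frac{1}{3}$)
$Z{\left(W,K \right)} = 4 K + 4 W$ ($Z{\left(W,K \right)} = 4 \left(W + K\right) = 4 \left(K + W\right) = 4 K + 4 W$)
$H = \frac{1}{3}$ ($H = \left(-1\right) \left(- \frac{1}{3}\right) = \frac{1}{3} \approx 0.33333$)
$z{\left(Y,G \right)} = 11 Y$
$m = -11$ ($m = - \frac{11 \cdot 2}{2} = \left(- \frac{1}{2}\right) 22 = -11$)
$x = - \frac{2069}{3}$ ($x = \frac{1}{3} - 690 = - \frac{2069}{3} \approx -689.67$)
$x Z{\left(12,13 \right)} + m = - \frac{2069 \left(4 \cdot 13 + 4 \cdot 12\right)}{3} - 11 = - \frac{2069 \left(52 + 48\right)}{3} - 11 = \left(- \frac{2069}{3}\right) 100 - 11 = - \frac{206900}{3} - 11 = - \frac{206933}{3}$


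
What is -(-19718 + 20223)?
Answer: -505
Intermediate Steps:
-(-19718 + 20223) = -1*505 = -505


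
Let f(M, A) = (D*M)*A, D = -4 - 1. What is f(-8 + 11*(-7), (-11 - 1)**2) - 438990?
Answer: -377790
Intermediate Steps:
D = -5
f(M, A) = -5*A*M (f(M, A) = (-5*M)*A = -5*A*M)
f(-8 + 11*(-7), (-11 - 1)**2) - 438990 = -5*(-11 - 1)**2*(-8 + 11*(-7)) - 438990 = -5*(-12)**2*(-8 - 77) - 438990 = -5*144*(-85) - 438990 = 61200 - 438990 = -377790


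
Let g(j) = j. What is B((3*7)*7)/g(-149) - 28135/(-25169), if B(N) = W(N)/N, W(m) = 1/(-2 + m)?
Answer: 89354906056/79935108015 ≈ 1.1178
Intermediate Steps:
B(N) = 1/(N*(-2 + N)) (B(N) = 1/((-2 + N)*N) = 1/(N*(-2 + N)))
B((3*7)*7)/g(-149) - 28135/(-25169) = (1/((((3*7)*7))*(-2 + (3*7)*7)))/(-149) - 28135/(-25169) = (1/(((21*7))*(-2 + 21*7)))*(-1/149) - 28135*(-1/25169) = (1/(147*(-2 + 147)))*(-1/149) + 28135/25169 = ((1/147)/145)*(-1/149) + 28135/25169 = ((1/147)*(1/145))*(-1/149) + 28135/25169 = (1/21315)*(-1/149) + 28135/25169 = -1/3175935 + 28135/25169 = 89354906056/79935108015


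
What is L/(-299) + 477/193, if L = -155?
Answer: 172538/57707 ≈ 2.9899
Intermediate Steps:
L/(-299) + 477/193 = -155/(-299) + 477/193 = -155*(-1/299) + 477*(1/193) = 155/299 + 477/193 = 172538/57707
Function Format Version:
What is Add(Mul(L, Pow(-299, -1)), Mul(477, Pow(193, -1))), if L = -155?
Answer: Rational(172538, 57707) ≈ 2.9899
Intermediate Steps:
Add(Mul(L, Pow(-299, -1)), Mul(477, Pow(193, -1))) = Add(Mul(-155, Pow(-299, -1)), Mul(477, Pow(193, -1))) = Add(Mul(-155, Rational(-1, 299)), Mul(477, Rational(1, 193))) = Add(Rational(155, 299), Rational(477, 193)) = Rational(172538, 57707)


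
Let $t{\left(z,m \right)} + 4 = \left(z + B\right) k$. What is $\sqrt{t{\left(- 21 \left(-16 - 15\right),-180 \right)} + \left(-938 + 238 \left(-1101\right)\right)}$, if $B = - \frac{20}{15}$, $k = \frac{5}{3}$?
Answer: $\frac{5 i \sqrt{94283}}{3} \approx 511.76 i$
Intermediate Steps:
$k = \frac{5}{3}$ ($k = 5 \cdot \frac{1}{3} = \frac{5}{3} \approx 1.6667$)
$B = - \frac{4}{3}$ ($B = - \frac{20}{15} = \left(-1\right) \frac{4}{3} = - \frac{4}{3} \approx -1.3333$)
$t{\left(z,m \right)} = - \frac{56}{9} + \frac{5 z}{3}$ ($t{\left(z,m \right)} = -4 + \left(z - \frac{4}{3}\right) \frac{5}{3} = -4 + \left(- \frac{4}{3} + z\right) \frac{5}{3} = -4 + \left(- \frac{20}{9} + \frac{5 z}{3}\right) = - \frac{56}{9} + \frac{5 z}{3}$)
$\sqrt{t{\left(- 21 \left(-16 - 15\right),-180 \right)} + \left(-938 + 238 \left(-1101\right)\right)} = \sqrt{\left(- \frac{56}{9} + \frac{5 \left(- 21 \left(-16 - 15\right)\right)}{3}\right) + \left(-938 + 238 \left(-1101\right)\right)} = \sqrt{\left(- \frac{56}{9} + \frac{5 \left(\left(-21\right) \left(-31\right)\right)}{3}\right) - 262976} = \sqrt{\left(- \frac{56}{9} + \frac{5}{3} \cdot 651\right) - 262976} = \sqrt{\left(- \frac{56}{9} + 1085\right) - 262976} = \sqrt{\frac{9709}{9} - 262976} = \sqrt{- \frac{2357075}{9}} = \frac{5 i \sqrt{94283}}{3}$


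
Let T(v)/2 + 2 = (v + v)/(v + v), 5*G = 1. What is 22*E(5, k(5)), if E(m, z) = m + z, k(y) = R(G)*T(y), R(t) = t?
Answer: 506/5 ≈ 101.20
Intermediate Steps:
G = ⅕ (G = (⅕)*1 = ⅕ ≈ 0.20000)
T(v) = -2 (T(v) = -4 + 2*((v + v)/(v + v)) = -4 + 2*((2*v)/((2*v))) = -4 + 2*((2*v)*(1/(2*v))) = -4 + 2*1 = -4 + 2 = -2)
k(y) = -⅖ (k(y) = (⅕)*(-2) = -⅖)
22*E(5, k(5)) = 22*(5 - ⅖) = 22*(23/5) = 506/5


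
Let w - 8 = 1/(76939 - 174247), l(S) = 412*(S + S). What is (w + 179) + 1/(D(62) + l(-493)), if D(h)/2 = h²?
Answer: 604345305031/3231793296 ≈ 187.00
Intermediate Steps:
l(S) = 824*S (l(S) = 412*(2*S) = 824*S)
D(h) = 2*h²
w = 778463/97308 (w = 8 + 1/(76939 - 174247) = 8 + 1/(-97308) = 8 - 1/97308 = 778463/97308 ≈ 8.0000)
(w + 179) + 1/(D(62) + l(-493)) = (778463/97308 + 179) + 1/(2*62² + 824*(-493)) = 18196595/97308 + 1/(2*3844 - 406232) = 18196595/97308 + 1/(7688 - 406232) = 18196595/97308 + 1/(-398544) = 18196595/97308 - 1/398544 = 604345305031/3231793296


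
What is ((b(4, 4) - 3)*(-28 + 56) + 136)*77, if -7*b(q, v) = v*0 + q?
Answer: 2772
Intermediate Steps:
b(q, v) = -q/7 (b(q, v) = -(v*0 + q)/7 = -(0 + q)/7 = -q/7)
((b(4, 4) - 3)*(-28 + 56) + 136)*77 = ((-⅐*4 - 3)*(-28 + 56) + 136)*77 = ((-4/7 - 3)*28 + 136)*77 = (-25/7*28 + 136)*77 = (-100 + 136)*77 = 36*77 = 2772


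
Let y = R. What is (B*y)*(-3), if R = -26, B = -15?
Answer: -1170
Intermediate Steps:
y = -26
(B*y)*(-3) = -15*(-26)*(-3) = 390*(-3) = -1170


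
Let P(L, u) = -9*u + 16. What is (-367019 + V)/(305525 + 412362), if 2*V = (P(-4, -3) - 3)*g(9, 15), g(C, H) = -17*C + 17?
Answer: -369739/717887 ≈ -0.51504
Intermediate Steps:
g(C, H) = 17 - 17*C
P(L, u) = 16 - 9*u
V = -2720 (V = (((16 - 9*(-3)) - 3)*(17 - 17*9))/2 = (((16 + 27) - 3)*(17 - 153))/2 = ((43 - 3)*(-136))/2 = (40*(-136))/2 = (½)*(-5440) = -2720)
(-367019 + V)/(305525 + 412362) = (-367019 - 2720)/(305525 + 412362) = -369739/717887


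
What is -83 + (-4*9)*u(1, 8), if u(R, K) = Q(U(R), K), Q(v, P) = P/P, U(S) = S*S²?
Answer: -119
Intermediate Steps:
U(S) = S³
Q(v, P) = 1
u(R, K) = 1
-83 + (-4*9)*u(1, 8) = -83 - 4*9*1 = -83 - 36*1 = -83 - 36 = -119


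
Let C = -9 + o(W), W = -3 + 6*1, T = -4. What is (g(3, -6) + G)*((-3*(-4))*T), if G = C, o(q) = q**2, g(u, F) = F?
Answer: 288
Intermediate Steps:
W = 3 (W = -3 + 6 = 3)
C = 0 (C = -9 + 3**2 = -9 + 9 = 0)
G = 0
(g(3, -6) + G)*((-3*(-4))*T) = (-6 + 0)*(-3*(-4)*(-4)) = -72*(-4) = -6*(-48) = 288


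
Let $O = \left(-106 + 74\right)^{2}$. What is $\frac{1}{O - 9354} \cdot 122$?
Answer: $- \frac{61}{4165} \approx -0.014646$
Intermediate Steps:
$O = 1024$ ($O = \left(-32\right)^{2} = 1024$)
$\frac{1}{O - 9354} \cdot 122 = \frac{1}{1024 - 9354} \cdot 122 = \frac{1}{-8330} \cdot 122 = \left(- \frac{1}{8330}\right) 122 = - \frac{61}{4165}$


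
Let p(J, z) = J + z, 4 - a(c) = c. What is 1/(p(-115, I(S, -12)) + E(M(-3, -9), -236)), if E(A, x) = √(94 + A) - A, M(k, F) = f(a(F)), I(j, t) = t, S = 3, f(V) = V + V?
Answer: -51/7763 - 2*√30/23289 ≈ -0.0070400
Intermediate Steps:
a(c) = 4 - c
f(V) = 2*V
M(k, F) = 8 - 2*F (M(k, F) = 2*(4 - F) = 8 - 2*F)
1/(p(-115, I(S, -12)) + E(M(-3, -9), -236)) = 1/((-115 - 12) + (√(94 + (8 - 2*(-9))) - (8 - 2*(-9)))) = 1/(-127 + (√(94 + (8 + 18)) - (8 + 18))) = 1/(-127 + (√(94 + 26) - 1*26)) = 1/(-127 + (√120 - 26)) = 1/(-127 + (2*√30 - 26)) = 1/(-127 + (-26 + 2*√30)) = 1/(-153 + 2*√30)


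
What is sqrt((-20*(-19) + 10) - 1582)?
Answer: 2*I*sqrt(298) ≈ 34.525*I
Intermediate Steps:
sqrt((-20*(-19) + 10) - 1582) = sqrt((380 + 10) - 1582) = sqrt(390 - 1582) = sqrt(-1192) = 2*I*sqrt(298)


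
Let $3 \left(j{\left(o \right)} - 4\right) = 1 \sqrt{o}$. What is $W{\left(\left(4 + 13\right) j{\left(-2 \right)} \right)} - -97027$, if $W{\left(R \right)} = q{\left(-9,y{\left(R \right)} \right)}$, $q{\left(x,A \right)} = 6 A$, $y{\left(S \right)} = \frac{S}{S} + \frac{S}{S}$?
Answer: $97039$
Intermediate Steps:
$j{\left(o \right)} = 4 + \frac{\sqrt{o}}{3}$ ($j{\left(o \right)} = 4 + \frac{1 \sqrt{o}}{3} = 4 + \frac{\sqrt{o}}{3}$)
$y{\left(S \right)} = 2$ ($y{\left(S \right)} = 1 + 1 = 2$)
$W{\left(R \right)} = 12$ ($W{\left(R \right)} = 6 \cdot 2 = 12$)
$W{\left(\left(4 + 13\right) j{\left(-2 \right)} \right)} - -97027 = 12 - -97027 = 12 + 97027 = 97039$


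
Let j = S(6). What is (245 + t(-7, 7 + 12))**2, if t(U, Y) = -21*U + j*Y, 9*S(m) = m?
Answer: 1473796/9 ≈ 1.6376e+5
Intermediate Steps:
S(m) = m/9
j = 2/3 (j = (1/9)*6 = 2/3 ≈ 0.66667)
t(U, Y) = -21*U + 2*Y/3
(245 + t(-7, 7 + 12))**2 = (245 + (-21*(-7) + 2*(7 + 12)/3))**2 = (245 + (147 + (2/3)*19))**2 = (245 + (147 + 38/3))**2 = (245 + 479/3)**2 = (1214/3)**2 = 1473796/9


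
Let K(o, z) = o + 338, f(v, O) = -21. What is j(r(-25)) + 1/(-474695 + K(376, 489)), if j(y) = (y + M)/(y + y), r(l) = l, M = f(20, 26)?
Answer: 10901538/11849525 ≈ 0.92000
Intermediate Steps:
M = -21
K(o, z) = 338 + o
j(y) = (-21 + y)/(2*y) (j(y) = (y - 21)/(y + y) = (-21 + y)/((2*y)) = (-21 + y)*(1/(2*y)) = (-21 + y)/(2*y))
j(r(-25)) + 1/(-474695 + K(376, 489)) = (1/2)*(-21 - 25)/(-25) + 1/(-474695 + (338 + 376)) = (1/2)*(-1/25)*(-46) + 1/(-474695 + 714) = 23/25 + 1/(-473981) = 23/25 - 1/473981 = 10901538/11849525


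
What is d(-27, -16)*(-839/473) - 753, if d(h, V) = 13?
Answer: -367076/473 ≈ -776.06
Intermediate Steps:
d(-27, -16)*(-839/473) - 753 = 13*(-839/473) - 753 = -10907/473 - 753 = -367076/473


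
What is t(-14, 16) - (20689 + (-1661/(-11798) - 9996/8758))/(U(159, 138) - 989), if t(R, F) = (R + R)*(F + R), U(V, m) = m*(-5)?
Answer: -3788790211955/86742919118 ≈ -43.678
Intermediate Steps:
U(V, m) = -5*m
t(R, F) = 2*R*(F + R) (t(R, F) = (2*R)*(F + R) = 2*R*(F + R))
t(-14, 16) - (20689 + (-1661/(-11798) - 9996/8758))/(U(159, 138) - 989) = 2*(-14)*(16 - 14) - (20689 + (-1661/(-11798) - 9996/8758))/(-5*138 - 989) = 2*(-14)*2 - (20689 + (-1661*(-1/11798) - 9996*1/8758))/(-690 - 989) = -56 - (20689 + (1661/11798 - 4998/4379))/(-1679) = -56 - (20689 - 51692885/51663442)*(-1)/1679 = -56 - 1068813258653*(-1)/(51663442*1679) = -56 - 1*(-1068813258653/86742919118) = -56 + 1068813258653/86742919118 = -3788790211955/86742919118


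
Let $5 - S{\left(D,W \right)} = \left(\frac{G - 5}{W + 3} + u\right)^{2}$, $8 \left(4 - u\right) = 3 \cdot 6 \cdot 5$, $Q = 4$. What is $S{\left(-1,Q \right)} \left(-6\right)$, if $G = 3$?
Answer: $\frac{121803}{392} \approx 310.72$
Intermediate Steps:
$u = - \frac{29}{4}$ ($u = 4 - \frac{3 \cdot 6 \cdot 5}{8} = 4 - \frac{18 \cdot 5}{8} = 4 - \frac{45}{4} = - \frac{29}{4} \approx -7.25$)
$S{\left(D,W \right)} = 5 - \left(- \frac{29}{4} - \frac{2}{3 + W}\right)^{2}$ ($S{\left(D,W \right)} = 5 - \left(\frac{3 - 5}{W + 3} - \frac{29}{4}\right)^{2} = 5 - \left(- \frac{2}{3 + W} - \frac{29}{4}\right)^{2} = 5 - \left(- \frac{29}{4} - \frac{2}{3 + W}\right)^{2}$)
$S{\left(-1,Q \right)} \left(-6\right) = \left(5 - \frac{\left(95 + 29 \cdot 4\right)^{2}}{16 \left(3 + 4\right)^{2}}\right) \left(-6\right) = \left(5 - \frac{\left(95 + 116\right)^{2}}{16 \cdot 49}\right) \left(-6\right) = \left(5 - \frac{211^{2}}{784}\right) \left(-6\right) = \left(5 - \frac{1}{784} \cdot 44521\right) \left(-6\right) = \left(5 - \frac{44521}{784}\right) \left(-6\right) = \left(- \frac{40601}{784}\right) \left(-6\right) = \frac{121803}{392}$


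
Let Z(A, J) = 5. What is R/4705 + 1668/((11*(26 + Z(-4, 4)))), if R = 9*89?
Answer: 8121081/1604405 ≈ 5.0617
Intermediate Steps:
R = 801
R/4705 + 1668/((11*(26 + Z(-4, 4)))) = 801/4705 + 1668/((11*(26 + 5))) = 801*(1/4705) + 1668/((11*31)) = 801/4705 + 1668/341 = 8121081/1604405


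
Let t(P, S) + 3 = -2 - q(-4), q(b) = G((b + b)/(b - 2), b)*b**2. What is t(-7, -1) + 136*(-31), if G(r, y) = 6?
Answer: -4317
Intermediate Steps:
q(b) = 6*b**2
t(P, S) = -101 (t(P, S) = -3 + (-2 - 6*(-4)**2) = -3 + (-2 - 6*16) = -3 + (-2 - 1*96) = -3 + (-2 - 96) = -3 - 98 = -101)
t(-7, -1) + 136*(-31) = -101 + 136*(-31) = -101 - 4216 = -4317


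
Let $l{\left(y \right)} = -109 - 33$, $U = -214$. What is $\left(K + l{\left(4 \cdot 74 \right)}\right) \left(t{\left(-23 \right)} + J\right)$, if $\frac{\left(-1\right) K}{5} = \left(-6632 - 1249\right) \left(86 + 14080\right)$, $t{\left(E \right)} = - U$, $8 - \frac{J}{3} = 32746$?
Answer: $-54704686624000$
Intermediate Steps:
$J = -98214$ ($J = 24 - 98238 = -98214$)
$t{\left(E \right)} = 214$ ($t{\left(E \right)} = \left(-1\right) \left(-214\right) = 214$)
$K = 558211230$ ($K = - 5 \left(-6632 - 1249\right) \left(86 + 14080\right) = - 5 \left(\left(-7881\right) 14166\right) = \left(-5\right) \left(-111642246\right) = 558211230$)
$l{\left(y \right)} = -142$
$\left(K + l{\left(4 \cdot 74 \right)}\right) \left(t{\left(-23 \right)} + J\right) = \left(558211230 - 142\right) \left(214 - 98214\right) = 558211088 \left(-98000\right) = -54704686624000$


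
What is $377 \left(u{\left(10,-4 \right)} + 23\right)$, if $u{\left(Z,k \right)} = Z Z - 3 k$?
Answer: $50895$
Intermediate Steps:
$u{\left(Z,k \right)} = Z^{2} - 3 k$
$377 \left(u{\left(10,-4 \right)} + 23\right) = 377 \left(\left(10^{2} - -12\right) + 23\right) = 377 \left(\left(100 + 12\right) + 23\right) = 377 \left(112 + 23\right) = 377 \cdot 135 = 50895$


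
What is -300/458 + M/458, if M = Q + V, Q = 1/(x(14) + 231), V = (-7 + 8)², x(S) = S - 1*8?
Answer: -35431/54273 ≈ -0.65283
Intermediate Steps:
x(S) = -8 + S (x(S) = S - 8 = -8 + S)
V = 1 (V = 1² = 1)
Q = 1/237 (Q = 1/((-8 + 14) + 231) = 1/(6 + 231) = 1/237 ≈ 0.0042194)
M = 238/237 (M = 1/237 + 1 = 238/237 ≈ 1.0042)
-300/458 + M/458 = -300/458 + (238/237)/458 = -300*1/458 + (238/237)*(1/458) = -150/229 + 119/54273 = -35431/54273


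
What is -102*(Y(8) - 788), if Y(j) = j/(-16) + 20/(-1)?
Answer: 82467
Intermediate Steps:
Y(j) = -20 - j/16 (Y(j) = j*(-1/16) + 20*(-1) = -j/16 - 20 = -20 - j/16)
-102*(Y(8) - 788) = -102*((-20 - 1/16*8) - 788) = -102*((-20 - ½) - 788) = -102*(-41/2 - 788) = -102*(-1617/2) = 82467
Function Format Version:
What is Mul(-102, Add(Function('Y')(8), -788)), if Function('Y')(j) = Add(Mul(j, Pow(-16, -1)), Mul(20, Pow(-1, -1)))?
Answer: 82467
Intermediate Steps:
Function('Y')(j) = Add(-20, Mul(Rational(-1, 16), j)) (Function('Y')(j) = Add(Mul(j, Rational(-1, 16)), Mul(20, -1)) = Add(Mul(Rational(-1, 16), j), -20) = Add(-20, Mul(Rational(-1, 16), j)))
Mul(-102, Add(Function('Y')(8), -788)) = Mul(-102, Add(Add(-20, Mul(Rational(-1, 16), 8)), -788)) = Mul(-102, Add(Add(-20, Rational(-1, 2)), -788)) = Mul(-102, Add(Rational(-41, 2), -788)) = Mul(-102, Rational(-1617, 2)) = 82467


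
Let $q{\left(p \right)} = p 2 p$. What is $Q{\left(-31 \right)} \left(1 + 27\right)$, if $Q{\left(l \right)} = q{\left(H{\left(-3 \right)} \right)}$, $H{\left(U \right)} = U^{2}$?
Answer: $4536$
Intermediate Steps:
$q{\left(p \right)} = 2 p^{2}$ ($q{\left(p \right)} = 2 p p = 2 p^{2}$)
$Q{\left(l \right)} = 162$ ($Q{\left(l \right)} = 2 \left(\left(-3\right)^{2}\right)^{2} = 2 \cdot 9^{2} = 2 \cdot 81 = 162$)
$Q{\left(-31 \right)} \left(1 + 27\right) = 162 \left(1 + 27\right) = 162 \cdot 28 = 4536$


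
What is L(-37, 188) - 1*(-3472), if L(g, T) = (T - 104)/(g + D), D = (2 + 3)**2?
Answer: 3465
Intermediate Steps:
D = 25 (D = 5**2 = 25)
L(g, T) = (-104 + T)/(25 + g) (L(g, T) = (T - 104)/(g + 25) = (-104 + T)/(25 + g))
L(-37, 188) - 1*(-3472) = (-104 + 188)/(25 - 37) - 1*(-3472) = 84/(-12) + 3472 = -1/12*84 + 3472 = -7 + 3472 = 3465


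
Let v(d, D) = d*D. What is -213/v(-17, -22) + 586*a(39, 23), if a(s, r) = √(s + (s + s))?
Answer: -213/374 + 1758*√13 ≈ 6338.0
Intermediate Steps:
v(d, D) = D*d
a(s, r) = √3*√s (a(s, r) = √(s + 2*s) = √(3*s) = √3*√s)
-213/v(-17, -22) + 586*a(39, 23) = -213/((-22*(-17))) + 586*(√3*√39) = -213/374 + 586*(3*√13) = -213*1/374 + 1758*√13 = -213/374 + 1758*√13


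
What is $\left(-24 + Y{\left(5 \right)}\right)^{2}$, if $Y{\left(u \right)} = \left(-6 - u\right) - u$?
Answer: $1600$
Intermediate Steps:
$Y{\left(u \right)} = -6 - 2 u$
$\left(-24 + Y{\left(5 \right)}\right)^{2} = \left(-24 - 16\right)^{2} = \left(-40\right)^{2} = 1600$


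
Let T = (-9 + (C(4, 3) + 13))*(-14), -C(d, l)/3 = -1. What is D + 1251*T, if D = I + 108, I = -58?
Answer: -122548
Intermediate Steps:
C(d, l) = 3 (C(d, l) = -3*(-1) = 3)
D = 50 (D = -58 + 108 = 50)
T = -98 (T = (-9 + (3 + 13))*(-14) = (-9 + 16)*(-14) = 7*(-14) = -98)
D + 1251*T = 50 + 1251*(-98) = 50 - 122598 = -122548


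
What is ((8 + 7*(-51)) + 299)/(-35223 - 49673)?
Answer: 25/42448 ≈ 0.00058896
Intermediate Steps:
((8 + 7*(-51)) + 299)/(-35223 - 49673) = ((8 - 357) + 299)/(-84896) = (-349 + 299)*(-1/84896) = -50*(-1/84896) = 25/42448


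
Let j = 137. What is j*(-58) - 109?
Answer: -8055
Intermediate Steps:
j*(-58) - 109 = 137*(-58) - 109 = -7946 - 109 = -8055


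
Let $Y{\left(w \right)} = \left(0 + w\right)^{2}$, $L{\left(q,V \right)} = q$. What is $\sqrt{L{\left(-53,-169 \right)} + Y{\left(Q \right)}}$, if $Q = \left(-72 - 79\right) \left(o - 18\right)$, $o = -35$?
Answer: $2 \sqrt{16011989} \approx 8003.0$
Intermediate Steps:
$Q = 8003$ ($Q = \left(-72 - 79\right) \left(-35 - 18\right) = \left(-151\right) \left(-53\right) = 8003$)
$Y{\left(w \right)} = w^{2}$
$\sqrt{L{\left(-53,-169 \right)} + Y{\left(Q \right)}} = \sqrt{-53 + 8003^{2}} = \sqrt{-53 + 64048009} = \sqrt{64047956} = 2 \sqrt{16011989}$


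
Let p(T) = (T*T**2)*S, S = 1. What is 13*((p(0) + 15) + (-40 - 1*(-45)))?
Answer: 260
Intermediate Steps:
p(T) = T**3 (p(T) = (T*T**2)*1 = T**3*1 = T**3)
13*((p(0) + 15) + (-40 - 1*(-45))) = 13*((0**3 + 15) + (-40 - 1*(-45))) = 13*((0 + 15) + (-40 + 45)) = 13*(15 + 5) = 13*20 = 260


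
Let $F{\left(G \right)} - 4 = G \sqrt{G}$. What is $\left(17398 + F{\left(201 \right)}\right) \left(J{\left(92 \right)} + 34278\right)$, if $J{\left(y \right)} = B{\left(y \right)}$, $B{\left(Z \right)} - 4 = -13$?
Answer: $596349138 + 6888069 \sqrt{201} \approx 6.94 \cdot 10^{8}$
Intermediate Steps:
$B{\left(Z \right)} = -9$ ($B{\left(Z \right)} = 4 - 13 = -9$)
$J{\left(y \right)} = -9$
$F{\left(G \right)} = 4 + G^{\frac{3}{2}}$ ($F{\left(G \right)} = 4 + G \sqrt{G} = 4 + G^{\frac{3}{2}}$)
$\left(17398 + F{\left(201 \right)}\right) \left(J{\left(92 \right)} + 34278\right) = \left(17398 + \left(4 + 201^{\frac{3}{2}}\right)\right) \left(-9 + 34278\right) = \left(17398 + \left(4 + 201 \sqrt{201}\right)\right) 34269 = \left(17402 + 201 \sqrt{201}\right) 34269 = 596349138 + 6888069 \sqrt{201}$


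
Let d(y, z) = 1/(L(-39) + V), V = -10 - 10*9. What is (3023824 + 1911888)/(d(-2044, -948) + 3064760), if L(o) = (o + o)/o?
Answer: 483699776/300346479 ≈ 1.6105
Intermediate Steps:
L(o) = 2 (L(o) = (2*o)/o = 2)
V = -100 (V = -10 - 90 = -100)
d(y, z) = -1/98 (d(y, z) = 1/(2 - 100) = 1/(-98) = -1/98)
(3023824 + 1911888)/(d(-2044, -948) + 3064760) = (3023824 + 1911888)/(-1/98 + 3064760) = 4935712/(300346479/98) = 4935712*(98/300346479) = 483699776/300346479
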